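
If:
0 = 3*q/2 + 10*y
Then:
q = -20*y/3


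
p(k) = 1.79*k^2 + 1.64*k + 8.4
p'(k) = 3.58*k + 1.64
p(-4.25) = 33.76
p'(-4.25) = -13.58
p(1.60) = 15.61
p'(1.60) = 7.37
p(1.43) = 14.41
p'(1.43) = 6.76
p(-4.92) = 43.66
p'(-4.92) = -15.97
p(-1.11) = 8.79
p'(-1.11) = -2.33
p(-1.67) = 10.65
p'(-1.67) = -4.34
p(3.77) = 40.02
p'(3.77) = 15.14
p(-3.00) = 19.59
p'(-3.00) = -9.10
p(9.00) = 168.15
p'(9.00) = 33.86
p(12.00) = 285.84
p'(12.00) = 44.60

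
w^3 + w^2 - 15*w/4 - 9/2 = (w - 2)*(w + 3/2)^2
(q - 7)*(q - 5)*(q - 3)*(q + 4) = q^4 - 11*q^3 + 11*q^2 + 179*q - 420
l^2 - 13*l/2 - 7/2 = (l - 7)*(l + 1/2)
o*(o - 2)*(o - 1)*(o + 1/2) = o^4 - 5*o^3/2 + o^2/2 + o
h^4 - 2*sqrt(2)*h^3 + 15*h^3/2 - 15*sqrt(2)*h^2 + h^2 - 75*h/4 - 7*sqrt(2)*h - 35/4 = (h + 1/2)*(h + 7)*(h - 5*sqrt(2)/2)*(h + sqrt(2)/2)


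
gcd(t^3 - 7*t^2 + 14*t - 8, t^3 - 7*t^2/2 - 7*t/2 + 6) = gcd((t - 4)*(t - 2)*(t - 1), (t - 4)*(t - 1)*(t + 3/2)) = t^2 - 5*t + 4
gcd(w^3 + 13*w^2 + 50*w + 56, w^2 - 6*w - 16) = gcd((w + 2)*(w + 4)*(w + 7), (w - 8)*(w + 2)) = w + 2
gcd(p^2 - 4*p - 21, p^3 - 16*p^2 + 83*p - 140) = p - 7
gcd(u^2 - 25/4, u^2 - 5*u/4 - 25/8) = u - 5/2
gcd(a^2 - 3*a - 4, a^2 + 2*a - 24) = a - 4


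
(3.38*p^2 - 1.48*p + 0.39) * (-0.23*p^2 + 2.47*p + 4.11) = -0.7774*p^4 + 8.689*p^3 + 10.1465*p^2 - 5.1195*p + 1.6029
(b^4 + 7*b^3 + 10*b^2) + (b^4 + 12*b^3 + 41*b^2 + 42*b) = 2*b^4 + 19*b^3 + 51*b^2 + 42*b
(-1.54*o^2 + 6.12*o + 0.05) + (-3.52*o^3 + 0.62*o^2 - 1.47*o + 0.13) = -3.52*o^3 - 0.92*o^2 + 4.65*o + 0.18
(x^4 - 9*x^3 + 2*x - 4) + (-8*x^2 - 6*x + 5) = x^4 - 9*x^3 - 8*x^2 - 4*x + 1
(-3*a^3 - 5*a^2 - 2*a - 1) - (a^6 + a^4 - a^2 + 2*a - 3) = -a^6 - a^4 - 3*a^3 - 4*a^2 - 4*a + 2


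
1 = 1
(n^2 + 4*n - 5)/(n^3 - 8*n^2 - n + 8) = (n + 5)/(n^2 - 7*n - 8)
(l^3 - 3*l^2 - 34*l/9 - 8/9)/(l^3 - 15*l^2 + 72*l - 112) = (l^2 + l + 2/9)/(l^2 - 11*l + 28)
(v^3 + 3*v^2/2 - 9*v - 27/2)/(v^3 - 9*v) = (v + 3/2)/v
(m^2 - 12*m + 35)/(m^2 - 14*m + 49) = (m - 5)/(m - 7)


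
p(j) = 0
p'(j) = 0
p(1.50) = 0.00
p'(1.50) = 0.00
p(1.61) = 0.00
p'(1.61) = 0.00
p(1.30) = 0.00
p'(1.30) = 0.00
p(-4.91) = 0.00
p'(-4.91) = 0.00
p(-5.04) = 0.00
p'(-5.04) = 0.00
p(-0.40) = 0.00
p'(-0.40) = 0.00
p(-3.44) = 0.00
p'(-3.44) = 0.00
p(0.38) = 0.00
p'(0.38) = 0.00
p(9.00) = 0.00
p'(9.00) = 0.00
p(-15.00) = 0.00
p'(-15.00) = 0.00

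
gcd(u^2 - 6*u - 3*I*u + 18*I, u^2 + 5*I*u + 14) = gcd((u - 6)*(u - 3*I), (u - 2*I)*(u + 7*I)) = 1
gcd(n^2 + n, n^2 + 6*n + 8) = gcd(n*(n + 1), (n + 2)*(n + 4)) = 1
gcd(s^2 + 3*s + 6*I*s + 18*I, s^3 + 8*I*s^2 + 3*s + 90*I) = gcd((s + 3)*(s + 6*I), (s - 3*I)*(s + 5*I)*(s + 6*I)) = s + 6*I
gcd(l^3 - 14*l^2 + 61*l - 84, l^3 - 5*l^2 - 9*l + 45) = l - 3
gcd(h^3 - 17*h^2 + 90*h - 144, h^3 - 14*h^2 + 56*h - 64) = h - 8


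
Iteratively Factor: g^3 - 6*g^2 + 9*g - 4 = (g - 4)*(g^2 - 2*g + 1) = (g - 4)*(g - 1)*(g - 1)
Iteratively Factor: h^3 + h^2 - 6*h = (h - 2)*(h^2 + 3*h) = (h - 2)*(h + 3)*(h)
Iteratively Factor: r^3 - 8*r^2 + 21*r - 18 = (r - 2)*(r^2 - 6*r + 9) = (r - 3)*(r - 2)*(r - 3)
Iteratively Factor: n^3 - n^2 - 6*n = (n + 2)*(n^2 - 3*n) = (n - 3)*(n + 2)*(n)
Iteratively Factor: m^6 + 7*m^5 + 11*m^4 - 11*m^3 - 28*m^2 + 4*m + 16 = (m - 1)*(m^5 + 8*m^4 + 19*m^3 + 8*m^2 - 20*m - 16) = (m - 1)*(m + 1)*(m^4 + 7*m^3 + 12*m^2 - 4*m - 16) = (m - 1)*(m + 1)*(m + 2)*(m^3 + 5*m^2 + 2*m - 8) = (m - 1)^2*(m + 1)*(m + 2)*(m^2 + 6*m + 8) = (m - 1)^2*(m + 1)*(m + 2)^2*(m + 4)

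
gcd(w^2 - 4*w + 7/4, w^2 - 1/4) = w - 1/2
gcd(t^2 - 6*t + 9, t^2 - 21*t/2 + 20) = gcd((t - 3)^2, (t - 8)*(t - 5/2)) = 1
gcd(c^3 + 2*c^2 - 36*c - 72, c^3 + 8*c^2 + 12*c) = c^2 + 8*c + 12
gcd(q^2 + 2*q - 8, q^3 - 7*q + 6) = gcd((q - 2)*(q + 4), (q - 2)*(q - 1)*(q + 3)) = q - 2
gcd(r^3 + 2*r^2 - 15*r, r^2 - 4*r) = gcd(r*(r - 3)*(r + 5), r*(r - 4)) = r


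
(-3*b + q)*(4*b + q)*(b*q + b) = -12*b^3*q - 12*b^3 + b^2*q^2 + b^2*q + b*q^3 + b*q^2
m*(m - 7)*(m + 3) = m^3 - 4*m^2 - 21*m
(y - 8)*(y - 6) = y^2 - 14*y + 48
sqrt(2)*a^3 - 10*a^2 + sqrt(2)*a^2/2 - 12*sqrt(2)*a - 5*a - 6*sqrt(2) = (a - 6*sqrt(2))*(a + sqrt(2))*(sqrt(2)*a + sqrt(2)/2)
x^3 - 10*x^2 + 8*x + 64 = (x - 8)*(x - 4)*(x + 2)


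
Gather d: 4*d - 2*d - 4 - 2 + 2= 2*d - 4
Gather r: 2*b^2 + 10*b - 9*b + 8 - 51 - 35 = 2*b^2 + b - 78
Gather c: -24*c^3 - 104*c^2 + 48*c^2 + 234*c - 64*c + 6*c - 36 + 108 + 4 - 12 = -24*c^3 - 56*c^2 + 176*c + 64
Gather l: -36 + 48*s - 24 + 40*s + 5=88*s - 55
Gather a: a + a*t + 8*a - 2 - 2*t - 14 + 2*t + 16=a*(t + 9)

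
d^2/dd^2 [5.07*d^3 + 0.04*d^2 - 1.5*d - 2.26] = 30.42*d + 0.08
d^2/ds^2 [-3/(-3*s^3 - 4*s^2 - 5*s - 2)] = 6*(-(9*s + 4)*(3*s^3 + 4*s^2 + 5*s + 2) + (9*s^2 + 8*s + 5)^2)/(3*s^3 + 4*s^2 + 5*s + 2)^3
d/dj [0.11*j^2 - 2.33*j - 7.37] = 0.22*j - 2.33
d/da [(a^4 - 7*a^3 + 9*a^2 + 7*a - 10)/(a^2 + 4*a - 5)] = (2*a^3 + 9*a^2 - 60*a + 5)/(a^2 + 10*a + 25)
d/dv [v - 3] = 1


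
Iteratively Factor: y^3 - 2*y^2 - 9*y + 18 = (y - 3)*(y^2 + y - 6) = (y - 3)*(y + 3)*(y - 2)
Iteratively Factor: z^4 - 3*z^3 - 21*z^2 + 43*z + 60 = (z + 1)*(z^3 - 4*z^2 - 17*z + 60) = (z - 5)*(z + 1)*(z^2 + z - 12) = (z - 5)*(z - 3)*(z + 1)*(z + 4)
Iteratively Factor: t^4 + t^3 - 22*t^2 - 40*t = (t)*(t^3 + t^2 - 22*t - 40) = t*(t - 5)*(t^2 + 6*t + 8) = t*(t - 5)*(t + 2)*(t + 4)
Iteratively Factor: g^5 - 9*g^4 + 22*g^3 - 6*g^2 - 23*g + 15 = (g - 1)*(g^4 - 8*g^3 + 14*g^2 + 8*g - 15) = (g - 5)*(g - 1)*(g^3 - 3*g^2 - g + 3) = (g - 5)*(g - 1)*(g + 1)*(g^2 - 4*g + 3) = (g - 5)*(g - 3)*(g - 1)*(g + 1)*(g - 1)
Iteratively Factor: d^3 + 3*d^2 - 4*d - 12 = (d + 3)*(d^2 - 4) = (d + 2)*(d + 3)*(d - 2)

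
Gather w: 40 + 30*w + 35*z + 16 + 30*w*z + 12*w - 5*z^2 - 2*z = w*(30*z + 42) - 5*z^2 + 33*z + 56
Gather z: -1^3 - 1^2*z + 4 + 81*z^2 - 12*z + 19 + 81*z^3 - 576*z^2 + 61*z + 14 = 81*z^3 - 495*z^2 + 48*z + 36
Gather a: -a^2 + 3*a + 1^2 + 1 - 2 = -a^2 + 3*a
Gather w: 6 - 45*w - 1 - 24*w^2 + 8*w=-24*w^2 - 37*w + 5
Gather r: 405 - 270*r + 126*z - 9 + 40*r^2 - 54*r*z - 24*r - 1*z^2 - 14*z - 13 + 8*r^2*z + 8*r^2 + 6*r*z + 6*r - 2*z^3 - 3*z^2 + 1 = r^2*(8*z + 48) + r*(-48*z - 288) - 2*z^3 - 4*z^2 + 112*z + 384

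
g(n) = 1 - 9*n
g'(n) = -9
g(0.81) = -6.29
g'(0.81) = -9.00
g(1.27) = -10.43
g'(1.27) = -9.00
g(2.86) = -24.74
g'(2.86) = -9.00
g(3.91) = -34.19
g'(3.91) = -9.00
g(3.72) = -32.48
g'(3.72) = -9.00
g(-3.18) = 29.62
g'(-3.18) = -9.00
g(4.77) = -41.93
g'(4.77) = -9.00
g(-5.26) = 48.34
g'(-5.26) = -9.00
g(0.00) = 1.00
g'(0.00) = -9.00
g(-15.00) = 136.00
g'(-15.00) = -9.00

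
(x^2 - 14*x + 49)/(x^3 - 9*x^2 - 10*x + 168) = (x - 7)/(x^2 - 2*x - 24)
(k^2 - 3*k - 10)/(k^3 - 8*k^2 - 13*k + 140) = (k + 2)/(k^2 - 3*k - 28)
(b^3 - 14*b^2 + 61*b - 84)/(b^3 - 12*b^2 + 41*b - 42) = (b - 4)/(b - 2)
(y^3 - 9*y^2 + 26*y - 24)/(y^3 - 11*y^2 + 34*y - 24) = (y^2 - 5*y + 6)/(y^2 - 7*y + 6)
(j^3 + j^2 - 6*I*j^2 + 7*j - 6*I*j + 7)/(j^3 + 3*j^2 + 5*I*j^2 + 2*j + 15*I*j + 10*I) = (j^2 - 6*I*j + 7)/(j^2 + j*(2 + 5*I) + 10*I)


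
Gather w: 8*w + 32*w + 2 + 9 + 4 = 40*w + 15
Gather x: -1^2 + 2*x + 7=2*x + 6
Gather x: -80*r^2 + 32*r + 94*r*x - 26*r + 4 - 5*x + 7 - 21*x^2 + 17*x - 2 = -80*r^2 + 6*r - 21*x^2 + x*(94*r + 12) + 9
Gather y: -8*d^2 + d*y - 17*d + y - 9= -8*d^2 - 17*d + y*(d + 1) - 9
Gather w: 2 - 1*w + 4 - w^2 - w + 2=-w^2 - 2*w + 8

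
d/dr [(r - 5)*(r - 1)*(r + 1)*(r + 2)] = 4*r^3 - 9*r^2 - 22*r + 3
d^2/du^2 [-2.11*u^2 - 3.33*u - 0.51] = -4.22000000000000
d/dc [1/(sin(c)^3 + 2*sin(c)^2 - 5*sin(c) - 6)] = (-3*sin(c)^2 - 4*sin(c) + 5)*cos(c)/(sin(c)^3 + 2*sin(c)^2 - 5*sin(c) - 6)^2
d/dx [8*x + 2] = 8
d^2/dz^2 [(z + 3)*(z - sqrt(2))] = 2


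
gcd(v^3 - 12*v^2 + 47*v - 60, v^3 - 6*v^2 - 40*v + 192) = v - 4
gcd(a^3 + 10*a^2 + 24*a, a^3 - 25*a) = a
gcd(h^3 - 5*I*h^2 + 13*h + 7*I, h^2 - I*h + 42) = h - 7*I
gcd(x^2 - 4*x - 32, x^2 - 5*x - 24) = x - 8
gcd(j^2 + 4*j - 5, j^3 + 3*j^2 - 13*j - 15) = j + 5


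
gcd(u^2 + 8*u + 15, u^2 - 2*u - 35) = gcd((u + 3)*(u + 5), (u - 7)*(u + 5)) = u + 5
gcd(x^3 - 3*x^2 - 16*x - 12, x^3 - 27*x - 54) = x - 6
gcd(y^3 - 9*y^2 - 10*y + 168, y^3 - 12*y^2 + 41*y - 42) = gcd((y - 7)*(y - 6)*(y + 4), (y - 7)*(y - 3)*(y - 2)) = y - 7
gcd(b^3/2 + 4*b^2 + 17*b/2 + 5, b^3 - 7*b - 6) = b^2 + 3*b + 2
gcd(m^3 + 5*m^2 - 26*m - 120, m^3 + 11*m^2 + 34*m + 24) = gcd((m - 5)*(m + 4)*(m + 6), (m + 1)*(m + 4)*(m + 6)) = m^2 + 10*m + 24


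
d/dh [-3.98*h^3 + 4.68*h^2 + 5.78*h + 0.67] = -11.94*h^2 + 9.36*h + 5.78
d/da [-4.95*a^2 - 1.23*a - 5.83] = -9.9*a - 1.23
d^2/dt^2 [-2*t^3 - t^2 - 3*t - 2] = -12*t - 2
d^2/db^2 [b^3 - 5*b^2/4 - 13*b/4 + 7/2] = 6*b - 5/2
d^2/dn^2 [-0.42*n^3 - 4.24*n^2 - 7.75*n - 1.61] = -2.52*n - 8.48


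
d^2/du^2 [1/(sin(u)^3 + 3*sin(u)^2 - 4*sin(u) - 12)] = (-9*sin(u)^6 - 33*sin(u)^5 - 16*sin(u)^4 - 24*sin(u)^3 - 130*sin(u)^2 + 48*sin(u) + 104)/(sin(u)^3 + 3*sin(u)^2 - 4*sin(u) - 12)^3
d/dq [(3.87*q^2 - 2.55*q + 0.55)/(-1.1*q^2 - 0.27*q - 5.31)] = (-3.8499*q^2 - 39.8894*q + 13.689)/(1.21*q^4 + 0.594*q^3 + 11.7549*q^2 + 2.8674*q + 28.1961)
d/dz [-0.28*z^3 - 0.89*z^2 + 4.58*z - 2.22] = -0.84*z^2 - 1.78*z + 4.58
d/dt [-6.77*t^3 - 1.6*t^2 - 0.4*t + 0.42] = -20.31*t^2 - 3.2*t - 0.4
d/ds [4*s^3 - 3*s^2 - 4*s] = 12*s^2 - 6*s - 4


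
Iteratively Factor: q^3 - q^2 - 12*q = (q + 3)*(q^2 - 4*q) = q*(q + 3)*(q - 4)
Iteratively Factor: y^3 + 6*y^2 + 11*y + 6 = (y + 1)*(y^2 + 5*y + 6) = (y + 1)*(y + 2)*(y + 3)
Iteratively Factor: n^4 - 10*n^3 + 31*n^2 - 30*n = (n - 3)*(n^3 - 7*n^2 + 10*n) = (n - 3)*(n - 2)*(n^2 - 5*n) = n*(n - 3)*(n - 2)*(n - 5)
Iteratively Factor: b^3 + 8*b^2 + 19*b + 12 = (b + 3)*(b^2 + 5*b + 4) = (b + 3)*(b + 4)*(b + 1)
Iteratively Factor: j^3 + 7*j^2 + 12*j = (j + 3)*(j^2 + 4*j) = j*(j + 3)*(j + 4)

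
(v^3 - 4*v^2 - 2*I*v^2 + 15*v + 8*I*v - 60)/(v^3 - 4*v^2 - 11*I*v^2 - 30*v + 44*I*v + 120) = (v + 3*I)/(v - 6*I)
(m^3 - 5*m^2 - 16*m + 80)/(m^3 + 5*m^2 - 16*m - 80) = (m - 5)/(m + 5)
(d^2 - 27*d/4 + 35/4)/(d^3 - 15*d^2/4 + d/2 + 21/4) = (d - 5)/(d^2 - 2*d - 3)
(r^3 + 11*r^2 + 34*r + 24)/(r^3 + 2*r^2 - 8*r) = (r^2 + 7*r + 6)/(r*(r - 2))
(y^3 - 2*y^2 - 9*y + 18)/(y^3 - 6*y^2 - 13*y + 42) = (y - 3)/(y - 7)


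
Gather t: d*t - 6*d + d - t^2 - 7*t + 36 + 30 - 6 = -5*d - t^2 + t*(d - 7) + 60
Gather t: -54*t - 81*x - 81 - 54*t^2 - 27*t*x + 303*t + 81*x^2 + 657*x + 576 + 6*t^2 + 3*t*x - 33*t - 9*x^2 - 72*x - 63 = -48*t^2 + t*(216 - 24*x) + 72*x^2 + 504*x + 432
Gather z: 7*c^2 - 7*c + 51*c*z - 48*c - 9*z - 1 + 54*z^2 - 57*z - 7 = 7*c^2 - 55*c + 54*z^2 + z*(51*c - 66) - 8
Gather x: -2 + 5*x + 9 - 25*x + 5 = 12 - 20*x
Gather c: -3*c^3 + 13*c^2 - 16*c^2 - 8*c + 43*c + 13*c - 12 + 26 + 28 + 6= -3*c^3 - 3*c^2 + 48*c + 48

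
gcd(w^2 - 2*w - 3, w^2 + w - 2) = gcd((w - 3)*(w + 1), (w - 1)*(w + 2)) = 1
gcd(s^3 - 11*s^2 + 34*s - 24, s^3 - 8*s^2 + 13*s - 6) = s^2 - 7*s + 6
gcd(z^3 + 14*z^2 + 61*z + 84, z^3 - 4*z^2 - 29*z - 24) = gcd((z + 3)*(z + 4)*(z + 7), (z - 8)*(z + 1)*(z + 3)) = z + 3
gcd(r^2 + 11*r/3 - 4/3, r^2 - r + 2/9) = r - 1/3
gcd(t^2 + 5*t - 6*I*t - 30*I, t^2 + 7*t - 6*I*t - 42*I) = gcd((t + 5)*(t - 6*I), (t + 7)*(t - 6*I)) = t - 6*I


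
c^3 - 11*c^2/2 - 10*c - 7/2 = (c - 7)*(c + 1/2)*(c + 1)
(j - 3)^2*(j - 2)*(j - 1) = j^4 - 9*j^3 + 29*j^2 - 39*j + 18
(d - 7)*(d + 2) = d^2 - 5*d - 14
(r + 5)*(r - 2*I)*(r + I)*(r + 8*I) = r^4 + 5*r^3 + 7*I*r^3 + 10*r^2 + 35*I*r^2 + 50*r + 16*I*r + 80*I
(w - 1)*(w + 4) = w^2 + 3*w - 4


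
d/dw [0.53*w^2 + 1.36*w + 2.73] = 1.06*w + 1.36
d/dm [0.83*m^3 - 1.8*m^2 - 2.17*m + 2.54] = 2.49*m^2 - 3.6*m - 2.17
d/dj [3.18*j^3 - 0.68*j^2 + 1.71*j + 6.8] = 9.54*j^2 - 1.36*j + 1.71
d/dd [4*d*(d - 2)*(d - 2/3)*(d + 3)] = 16*d^3 + 4*d^2 - 160*d/3 + 16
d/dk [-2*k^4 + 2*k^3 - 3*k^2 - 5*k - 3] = -8*k^3 + 6*k^2 - 6*k - 5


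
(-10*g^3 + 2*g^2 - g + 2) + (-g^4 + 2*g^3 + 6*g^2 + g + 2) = -g^4 - 8*g^3 + 8*g^2 + 4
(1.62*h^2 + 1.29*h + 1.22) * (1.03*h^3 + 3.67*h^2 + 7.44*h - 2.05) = 1.6686*h^5 + 7.2741*h^4 + 18.0437*h^3 + 10.754*h^2 + 6.4323*h - 2.501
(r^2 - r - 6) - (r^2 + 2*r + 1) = -3*r - 7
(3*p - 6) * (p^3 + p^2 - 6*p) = 3*p^4 - 3*p^3 - 24*p^2 + 36*p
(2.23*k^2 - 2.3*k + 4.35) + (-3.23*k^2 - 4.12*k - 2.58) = -1.0*k^2 - 6.42*k + 1.77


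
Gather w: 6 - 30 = -24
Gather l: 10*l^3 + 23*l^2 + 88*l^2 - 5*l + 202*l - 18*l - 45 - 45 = 10*l^3 + 111*l^2 + 179*l - 90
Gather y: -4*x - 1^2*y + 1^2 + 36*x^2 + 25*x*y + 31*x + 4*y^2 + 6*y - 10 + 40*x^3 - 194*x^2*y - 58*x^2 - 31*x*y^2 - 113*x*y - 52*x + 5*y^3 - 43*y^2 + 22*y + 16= 40*x^3 - 22*x^2 - 25*x + 5*y^3 + y^2*(-31*x - 39) + y*(-194*x^2 - 88*x + 27) + 7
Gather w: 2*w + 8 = 2*w + 8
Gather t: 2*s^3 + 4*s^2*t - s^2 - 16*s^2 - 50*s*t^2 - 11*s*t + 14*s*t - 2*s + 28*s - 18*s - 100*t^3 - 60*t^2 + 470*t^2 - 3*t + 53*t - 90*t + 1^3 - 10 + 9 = 2*s^3 - 17*s^2 + 8*s - 100*t^3 + t^2*(410 - 50*s) + t*(4*s^2 + 3*s - 40)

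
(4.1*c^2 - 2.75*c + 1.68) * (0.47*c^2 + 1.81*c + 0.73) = 1.927*c^4 + 6.1285*c^3 - 1.1949*c^2 + 1.0333*c + 1.2264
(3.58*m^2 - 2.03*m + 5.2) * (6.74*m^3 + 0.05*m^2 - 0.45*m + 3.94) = 24.1292*m^5 - 13.5032*m^4 + 33.3355*m^3 + 15.2787*m^2 - 10.3382*m + 20.488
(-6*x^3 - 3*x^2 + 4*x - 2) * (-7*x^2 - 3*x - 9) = 42*x^5 + 39*x^4 + 35*x^3 + 29*x^2 - 30*x + 18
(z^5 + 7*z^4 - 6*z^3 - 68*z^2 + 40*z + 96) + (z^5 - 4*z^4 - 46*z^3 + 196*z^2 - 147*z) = 2*z^5 + 3*z^4 - 52*z^3 + 128*z^2 - 107*z + 96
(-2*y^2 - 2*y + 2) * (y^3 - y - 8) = -2*y^5 - 2*y^4 + 4*y^3 + 18*y^2 + 14*y - 16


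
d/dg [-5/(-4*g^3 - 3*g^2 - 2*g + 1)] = 10*(-6*g^2 - 3*g - 1)/(4*g^3 + 3*g^2 + 2*g - 1)^2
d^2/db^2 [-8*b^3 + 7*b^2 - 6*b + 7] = 14 - 48*b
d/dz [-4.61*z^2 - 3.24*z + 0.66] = -9.22*z - 3.24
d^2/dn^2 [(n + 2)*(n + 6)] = 2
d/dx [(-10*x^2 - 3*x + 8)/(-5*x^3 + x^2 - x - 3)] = ((20*x + 3)*(5*x^3 - x^2 + x + 3) - (10*x^2 + 3*x - 8)*(15*x^2 - 2*x + 1))/(5*x^3 - x^2 + x + 3)^2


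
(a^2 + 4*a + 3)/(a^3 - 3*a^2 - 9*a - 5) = (a + 3)/(a^2 - 4*a - 5)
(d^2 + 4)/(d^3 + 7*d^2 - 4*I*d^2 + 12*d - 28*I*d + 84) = (d - 2*I)/(d^2 + d*(7 - 6*I) - 42*I)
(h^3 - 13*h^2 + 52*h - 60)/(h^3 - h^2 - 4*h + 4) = (h^2 - 11*h + 30)/(h^2 + h - 2)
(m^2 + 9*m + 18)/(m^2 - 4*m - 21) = (m + 6)/(m - 7)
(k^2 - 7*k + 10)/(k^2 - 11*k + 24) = (k^2 - 7*k + 10)/(k^2 - 11*k + 24)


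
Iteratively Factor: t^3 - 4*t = (t)*(t^2 - 4) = t*(t - 2)*(t + 2)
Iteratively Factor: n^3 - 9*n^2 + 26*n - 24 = (n - 4)*(n^2 - 5*n + 6) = (n - 4)*(n - 2)*(n - 3)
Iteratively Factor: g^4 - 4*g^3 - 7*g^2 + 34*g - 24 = (g - 2)*(g^3 - 2*g^2 - 11*g + 12) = (g - 2)*(g + 3)*(g^2 - 5*g + 4) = (g - 2)*(g - 1)*(g + 3)*(g - 4)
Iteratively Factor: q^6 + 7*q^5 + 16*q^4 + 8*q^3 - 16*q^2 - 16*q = (q + 2)*(q^5 + 5*q^4 + 6*q^3 - 4*q^2 - 8*q) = (q + 2)^2*(q^4 + 3*q^3 - 4*q) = q*(q + 2)^2*(q^3 + 3*q^2 - 4) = q*(q - 1)*(q + 2)^2*(q^2 + 4*q + 4) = q*(q - 1)*(q + 2)^3*(q + 2)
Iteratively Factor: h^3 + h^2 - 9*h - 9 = (h + 1)*(h^2 - 9) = (h + 1)*(h + 3)*(h - 3)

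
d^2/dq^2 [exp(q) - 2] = exp(q)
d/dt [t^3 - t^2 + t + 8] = 3*t^2 - 2*t + 1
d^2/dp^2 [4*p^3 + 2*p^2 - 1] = 24*p + 4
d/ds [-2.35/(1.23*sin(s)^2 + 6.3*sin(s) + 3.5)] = (5.781*sin(s) + 14.805)*cos(s)/(1.23*sin(s)^2 + 6.3*sin(s) + 3.5)^2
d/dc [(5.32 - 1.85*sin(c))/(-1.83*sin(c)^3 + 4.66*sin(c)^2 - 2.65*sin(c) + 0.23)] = (-6.771*sin(c)^3 + 37.8278*sin(c)^2 - 49.5824*sin(c) + 13.6725)*cos(c)/(3.3489*sin(c)^6 - 17.0556*sin(c)^5 + 31.4146*sin(c)^4 - 25.5398*sin(c)^3 + 9.1661*sin(c)^2 - 1.219*sin(c) + 0.0529)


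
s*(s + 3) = s^2 + 3*s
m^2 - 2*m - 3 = (m - 3)*(m + 1)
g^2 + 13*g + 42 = (g + 6)*(g + 7)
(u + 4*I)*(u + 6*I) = u^2 + 10*I*u - 24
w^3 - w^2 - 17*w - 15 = (w - 5)*(w + 1)*(w + 3)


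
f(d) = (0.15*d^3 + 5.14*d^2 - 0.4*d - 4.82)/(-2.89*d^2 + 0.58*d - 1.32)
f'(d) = (5.78*d - 0.58)*(0.15*d^3 + 5.14*d^2 - 0.4*d - 4.82)/(-2.89*d^2 + 0.58*d - 1.32)^2 + (0.45*d^2 + 10.28*d - 0.4)/(-2.89*d^2 + 0.58*d - 1.32) = (-0.4335*d^4 + 0.173999999999999*d^3 + 1.2312*d^2 - 41.4292*d + 3.3236)/(8.3521*d^4 - 3.3524*d^3 + 7.966*d^2 - 1.5312*d + 1.7424)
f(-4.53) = -1.40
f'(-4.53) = 0.00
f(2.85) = -1.70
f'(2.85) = -0.24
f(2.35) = -1.54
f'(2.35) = -0.39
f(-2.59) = -1.26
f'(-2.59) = 0.20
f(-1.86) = -1.03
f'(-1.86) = 0.51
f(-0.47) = 1.57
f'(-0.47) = 4.63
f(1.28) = -0.64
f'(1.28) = -1.72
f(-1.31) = -0.59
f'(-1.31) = 1.17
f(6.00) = -2.06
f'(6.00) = -0.07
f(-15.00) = -0.99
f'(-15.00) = -0.05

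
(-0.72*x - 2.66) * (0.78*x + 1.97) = -0.5616*x^2 - 3.4932*x - 5.2402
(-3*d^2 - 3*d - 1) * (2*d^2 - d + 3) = -6*d^4 - 3*d^3 - 8*d^2 - 8*d - 3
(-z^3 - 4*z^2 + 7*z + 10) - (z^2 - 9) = -z^3 - 5*z^2 + 7*z + 19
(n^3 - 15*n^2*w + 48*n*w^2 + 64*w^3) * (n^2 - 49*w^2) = n^5 - 15*n^4*w - n^3*w^2 + 799*n^2*w^3 - 2352*n*w^4 - 3136*w^5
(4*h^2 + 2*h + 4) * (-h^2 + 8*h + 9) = -4*h^4 + 30*h^3 + 48*h^2 + 50*h + 36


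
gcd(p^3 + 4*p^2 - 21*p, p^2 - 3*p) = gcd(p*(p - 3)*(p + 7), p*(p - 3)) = p^2 - 3*p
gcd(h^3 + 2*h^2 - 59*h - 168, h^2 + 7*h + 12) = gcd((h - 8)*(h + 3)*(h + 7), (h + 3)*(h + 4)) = h + 3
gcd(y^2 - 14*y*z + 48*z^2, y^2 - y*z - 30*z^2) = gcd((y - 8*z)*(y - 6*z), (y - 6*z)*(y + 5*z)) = y - 6*z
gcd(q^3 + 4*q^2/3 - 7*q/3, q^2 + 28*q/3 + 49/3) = q + 7/3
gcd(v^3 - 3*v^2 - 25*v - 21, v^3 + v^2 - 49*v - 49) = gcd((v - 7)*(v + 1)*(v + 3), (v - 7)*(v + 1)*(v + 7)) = v^2 - 6*v - 7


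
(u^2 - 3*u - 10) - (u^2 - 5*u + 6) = 2*u - 16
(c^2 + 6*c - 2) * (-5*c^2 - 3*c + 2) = -5*c^4 - 33*c^3 - 6*c^2 + 18*c - 4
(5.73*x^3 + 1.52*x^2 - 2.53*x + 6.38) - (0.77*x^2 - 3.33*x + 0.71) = 5.73*x^3 + 0.75*x^2 + 0.8*x + 5.67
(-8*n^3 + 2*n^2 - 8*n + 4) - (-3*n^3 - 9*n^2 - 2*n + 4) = -5*n^3 + 11*n^2 - 6*n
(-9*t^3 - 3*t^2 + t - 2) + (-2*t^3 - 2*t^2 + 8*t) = -11*t^3 - 5*t^2 + 9*t - 2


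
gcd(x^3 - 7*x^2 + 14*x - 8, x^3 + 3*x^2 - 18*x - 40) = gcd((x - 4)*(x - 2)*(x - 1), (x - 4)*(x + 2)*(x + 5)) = x - 4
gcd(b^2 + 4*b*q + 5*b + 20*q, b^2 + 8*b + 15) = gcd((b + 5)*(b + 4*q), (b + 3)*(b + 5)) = b + 5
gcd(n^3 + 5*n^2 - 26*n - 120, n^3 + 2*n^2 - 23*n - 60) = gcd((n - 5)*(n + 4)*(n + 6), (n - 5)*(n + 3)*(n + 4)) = n^2 - n - 20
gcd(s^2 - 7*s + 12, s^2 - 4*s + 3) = s - 3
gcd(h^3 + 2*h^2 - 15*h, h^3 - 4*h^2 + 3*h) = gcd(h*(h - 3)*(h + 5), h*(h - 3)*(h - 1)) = h^2 - 3*h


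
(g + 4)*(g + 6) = g^2 + 10*g + 24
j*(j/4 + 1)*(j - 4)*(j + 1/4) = j^4/4 + j^3/16 - 4*j^2 - j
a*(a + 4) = a^2 + 4*a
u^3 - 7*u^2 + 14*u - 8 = (u - 4)*(u - 2)*(u - 1)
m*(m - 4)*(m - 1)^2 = m^4 - 6*m^3 + 9*m^2 - 4*m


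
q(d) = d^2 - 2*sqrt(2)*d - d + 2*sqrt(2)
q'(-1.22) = -6.27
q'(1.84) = -0.15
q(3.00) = 0.34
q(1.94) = -0.84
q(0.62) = 0.84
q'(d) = 2*d - 2*sqrt(2) - 1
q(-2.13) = 15.52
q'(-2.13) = -8.09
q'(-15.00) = -33.83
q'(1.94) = 0.05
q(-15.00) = 285.25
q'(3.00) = 2.17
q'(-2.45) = -8.73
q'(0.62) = -2.59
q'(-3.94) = -11.71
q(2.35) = -0.65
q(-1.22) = 8.99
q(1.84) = -0.83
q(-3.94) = 33.44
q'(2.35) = 0.87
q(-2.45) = 18.21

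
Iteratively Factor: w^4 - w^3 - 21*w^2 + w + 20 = (w - 1)*(w^3 - 21*w - 20) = (w - 1)*(w + 1)*(w^2 - w - 20) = (w - 1)*(w + 1)*(w + 4)*(w - 5)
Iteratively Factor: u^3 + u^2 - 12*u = (u + 4)*(u^2 - 3*u) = (u - 3)*(u + 4)*(u)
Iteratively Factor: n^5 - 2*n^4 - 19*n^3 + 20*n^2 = (n)*(n^4 - 2*n^3 - 19*n^2 + 20*n) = n*(n - 5)*(n^3 + 3*n^2 - 4*n) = n*(n - 5)*(n - 1)*(n^2 + 4*n) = n^2*(n - 5)*(n - 1)*(n + 4)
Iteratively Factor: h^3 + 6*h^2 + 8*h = (h)*(h^2 + 6*h + 8) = h*(h + 2)*(h + 4)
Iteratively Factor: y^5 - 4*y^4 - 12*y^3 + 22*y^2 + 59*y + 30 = (y + 1)*(y^4 - 5*y^3 - 7*y^2 + 29*y + 30) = (y + 1)*(y + 2)*(y^3 - 7*y^2 + 7*y + 15) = (y + 1)^2*(y + 2)*(y^2 - 8*y + 15) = (y - 3)*(y + 1)^2*(y + 2)*(y - 5)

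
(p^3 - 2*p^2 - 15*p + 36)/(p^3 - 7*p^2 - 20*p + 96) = (p - 3)/(p - 8)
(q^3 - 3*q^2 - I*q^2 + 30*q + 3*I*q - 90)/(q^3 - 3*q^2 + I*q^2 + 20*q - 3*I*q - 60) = (q - 6*I)/(q - 4*I)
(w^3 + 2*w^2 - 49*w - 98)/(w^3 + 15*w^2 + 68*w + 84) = (w - 7)/(w + 6)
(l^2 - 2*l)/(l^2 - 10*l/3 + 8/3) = 3*l/(3*l - 4)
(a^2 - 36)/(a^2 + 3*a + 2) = (a^2 - 36)/(a^2 + 3*a + 2)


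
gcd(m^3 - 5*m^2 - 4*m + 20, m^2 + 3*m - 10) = m - 2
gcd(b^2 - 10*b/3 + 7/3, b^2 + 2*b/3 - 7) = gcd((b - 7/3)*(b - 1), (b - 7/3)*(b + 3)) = b - 7/3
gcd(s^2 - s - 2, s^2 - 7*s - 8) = s + 1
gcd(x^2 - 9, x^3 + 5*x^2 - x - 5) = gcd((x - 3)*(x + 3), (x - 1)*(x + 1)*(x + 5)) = 1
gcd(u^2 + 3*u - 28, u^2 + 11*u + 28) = u + 7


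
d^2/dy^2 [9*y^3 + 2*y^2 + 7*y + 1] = 54*y + 4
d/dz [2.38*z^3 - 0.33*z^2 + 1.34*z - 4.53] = 7.14*z^2 - 0.66*z + 1.34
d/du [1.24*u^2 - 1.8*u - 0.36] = 2.48*u - 1.8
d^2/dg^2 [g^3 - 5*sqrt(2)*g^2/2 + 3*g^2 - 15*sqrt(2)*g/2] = 6*g - 5*sqrt(2) + 6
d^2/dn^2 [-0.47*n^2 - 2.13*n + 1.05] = -0.940000000000000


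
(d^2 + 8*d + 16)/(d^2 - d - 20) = (d + 4)/(d - 5)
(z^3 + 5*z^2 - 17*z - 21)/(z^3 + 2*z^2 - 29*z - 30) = (z^2 + 4*z - 21)/(z^2 + z - 30)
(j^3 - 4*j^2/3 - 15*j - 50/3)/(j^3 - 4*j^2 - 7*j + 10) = (j + 5/3)/(j - 1)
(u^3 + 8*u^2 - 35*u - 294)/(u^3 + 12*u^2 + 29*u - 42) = (u^2 + u - 42)/(u^2 + 5*u - 6)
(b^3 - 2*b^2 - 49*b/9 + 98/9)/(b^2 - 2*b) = b - 49/(9*b)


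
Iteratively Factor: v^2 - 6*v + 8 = (v - 2)*(v - 4)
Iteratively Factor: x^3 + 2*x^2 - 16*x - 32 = (x + 2)*(x^2 - 16) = (x + 2)*(x + 4)*(x - 4)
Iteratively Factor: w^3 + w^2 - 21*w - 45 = (w + 3)*(w^2 - 2*w - 15) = (w + 3)^2*(w - 5)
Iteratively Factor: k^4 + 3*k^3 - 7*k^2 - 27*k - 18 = (k + 1)*(k^3 + 2*k^2 - 9*k - 18) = (k + 1)*(k + 2)*(k^2 - 9) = (k - 3)*(k + 1)*(k + 2)*(k + 3)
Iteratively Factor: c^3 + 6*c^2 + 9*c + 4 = (c + 1)*(c^2 + 5*c + 4) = (c + 1)*(c + 4)*(c + 1)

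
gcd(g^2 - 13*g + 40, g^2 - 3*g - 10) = g - 5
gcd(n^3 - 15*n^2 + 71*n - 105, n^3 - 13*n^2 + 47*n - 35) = n^2 - 12*n + 35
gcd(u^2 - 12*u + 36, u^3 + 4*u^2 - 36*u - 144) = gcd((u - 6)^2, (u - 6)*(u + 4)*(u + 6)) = u - 6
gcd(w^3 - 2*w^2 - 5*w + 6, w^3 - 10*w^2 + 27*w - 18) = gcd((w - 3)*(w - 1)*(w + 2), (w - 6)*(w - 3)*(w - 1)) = w^2 - 4*w + 3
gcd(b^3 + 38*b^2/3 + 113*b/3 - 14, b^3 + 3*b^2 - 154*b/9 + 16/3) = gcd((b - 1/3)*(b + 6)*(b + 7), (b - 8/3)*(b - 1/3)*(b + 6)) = b^2 + 17*b/3 - 2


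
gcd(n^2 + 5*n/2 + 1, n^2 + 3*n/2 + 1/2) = n + 1/2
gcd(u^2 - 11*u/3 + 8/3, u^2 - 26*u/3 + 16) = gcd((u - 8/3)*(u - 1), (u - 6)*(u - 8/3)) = u - 8/3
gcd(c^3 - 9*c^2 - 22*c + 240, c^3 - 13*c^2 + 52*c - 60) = c - 6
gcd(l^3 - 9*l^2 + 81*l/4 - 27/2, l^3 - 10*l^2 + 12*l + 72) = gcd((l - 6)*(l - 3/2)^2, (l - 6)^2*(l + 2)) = l - 6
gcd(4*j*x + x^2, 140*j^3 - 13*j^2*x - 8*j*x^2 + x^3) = 4*j + x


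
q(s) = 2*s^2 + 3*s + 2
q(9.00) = 191.00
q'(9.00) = 39.00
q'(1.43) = 8.72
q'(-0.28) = 1.88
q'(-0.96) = -0.84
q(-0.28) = 1.32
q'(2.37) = 12.48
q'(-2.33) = -6.32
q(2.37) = 20.34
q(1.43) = 10.38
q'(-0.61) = 0.56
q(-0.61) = 0.91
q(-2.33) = 5.87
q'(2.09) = 11.36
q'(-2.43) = -6.72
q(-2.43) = 6.52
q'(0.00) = 3.00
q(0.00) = 2.00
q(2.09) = 17.01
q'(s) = 4*s + 3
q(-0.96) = 0.96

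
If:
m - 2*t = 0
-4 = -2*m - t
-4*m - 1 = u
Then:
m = 8/5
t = 4/5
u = -37/5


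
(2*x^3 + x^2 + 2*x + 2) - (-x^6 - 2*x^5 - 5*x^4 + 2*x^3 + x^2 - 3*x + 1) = x^6 + 2*x^5 + 5*x^4 + 5*x + 1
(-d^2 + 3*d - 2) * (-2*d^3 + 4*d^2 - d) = 2*d^5 - 10*d^4 + 17*d^3 - 11*d^2 + 2*d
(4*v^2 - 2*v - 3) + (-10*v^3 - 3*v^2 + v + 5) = -10*v^3 + v^2 - v + 2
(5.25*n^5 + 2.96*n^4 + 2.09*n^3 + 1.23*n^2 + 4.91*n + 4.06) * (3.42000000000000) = 17.955*n^5 + 10.1232*n^4 + 7.1478*n^3 + 4.2066*n^2 + 16.7922*n + 13.8852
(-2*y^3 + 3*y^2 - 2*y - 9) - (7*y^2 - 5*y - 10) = -2*y^3 - 4*y^2 + 3*y + 1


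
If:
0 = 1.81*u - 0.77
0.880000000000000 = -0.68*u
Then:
No Solution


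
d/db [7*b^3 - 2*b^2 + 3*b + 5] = 21*b^2 - 4*b + 3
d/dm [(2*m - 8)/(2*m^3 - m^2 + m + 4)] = 2*(2*m^3 - m^2 + m - (m - 4)*(6*m^2 - 2*m + 1) + 4)/(2*m^3 - m^2 + m + 4)^2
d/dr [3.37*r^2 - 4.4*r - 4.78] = 6.74*r - 4.4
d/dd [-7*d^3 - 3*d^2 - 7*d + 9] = -21*d^2 - 6*d - 7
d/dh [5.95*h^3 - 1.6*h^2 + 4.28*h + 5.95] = 17.85*h^2 - 3.2*h + 4.28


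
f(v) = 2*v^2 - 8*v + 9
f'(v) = 4*v - 8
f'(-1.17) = -12.68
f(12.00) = 201.00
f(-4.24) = 78.88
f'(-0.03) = -8.12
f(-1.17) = 21.10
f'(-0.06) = -8.24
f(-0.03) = 9.24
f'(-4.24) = -24.96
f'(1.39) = -2.44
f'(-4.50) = -26.00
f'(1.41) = -2.36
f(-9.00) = 243.00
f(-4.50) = 85.50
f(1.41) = 1.70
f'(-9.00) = -44.00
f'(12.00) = 40.00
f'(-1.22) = -12.88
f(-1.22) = 21.74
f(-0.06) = 9.49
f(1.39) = 1.74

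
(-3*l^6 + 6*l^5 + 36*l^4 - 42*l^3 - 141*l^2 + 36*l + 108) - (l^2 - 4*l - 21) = -3*l^6 + 6*l^5 + 36*l^4 - 42*l^3 - 142*l^2 + 40*l + 129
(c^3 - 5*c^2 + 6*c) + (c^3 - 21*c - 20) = 2*c^3 - 5*c^2 - 15*c - 20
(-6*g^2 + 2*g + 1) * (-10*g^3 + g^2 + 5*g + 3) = 60*g^5 - 26*g^4 - 38*g^3 - 7*g^2 + 11*g + 3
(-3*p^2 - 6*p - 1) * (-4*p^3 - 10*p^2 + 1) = 12*p^5 + 54*p^4 + 64*p^3 + 7*p^2 - 6*p - 1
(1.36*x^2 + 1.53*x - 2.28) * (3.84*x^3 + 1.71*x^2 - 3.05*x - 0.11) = 5.2224*x^5 + 8.2008*x^4 - 10.2869*x^3 - 8.7149*x^2 + 6.7857*x + 0.2508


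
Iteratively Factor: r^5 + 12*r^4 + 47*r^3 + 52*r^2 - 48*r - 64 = (r + 4)*(r^4 + 8*r^3 + 15*r^2 - 8*r - 16) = (r + 4)^2*(r^3 + 4*r^2 - r - 4) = (r + 4)^3*(r^2 - 1) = (r + 1)*(r + 4)^3*(r - 1)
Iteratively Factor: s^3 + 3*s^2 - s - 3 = (s - 1)*(s^2 + 4*s + 3) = (s - 1)*(s + 1)*(s + 3)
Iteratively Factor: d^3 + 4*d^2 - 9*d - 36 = (d + 4)*(d^2 - 9) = (d + 3)*(d + 4)*(d - 3)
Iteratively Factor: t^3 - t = (t)*(t^2 - 1) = t*(t + 1)*(t - 1)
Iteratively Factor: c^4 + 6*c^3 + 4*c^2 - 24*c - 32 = (c - 2)*(c^3 + 8*c^2 + 20*c + 16) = (c - 2)*(c + 2)*(c^2 + 6*c + 8) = (c - 2)*(c + 2)^2*(c + 4)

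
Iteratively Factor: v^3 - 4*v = (v - 2)*(v^2 + 2*v) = (v - 2)*(v + 2)*(v)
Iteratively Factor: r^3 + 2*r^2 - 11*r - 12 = (r + 4)*(r^2 - 2*r - 3) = (r + 1)*(r + 4)*(r - 3)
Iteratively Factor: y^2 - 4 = (y - 2)*(y + 2)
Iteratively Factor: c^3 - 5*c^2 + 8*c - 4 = (c - 2)*(c^2 - 3*c + 2) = (c - 2)*(c - 1)*(c - 2)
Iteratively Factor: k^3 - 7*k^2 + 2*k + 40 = (k - 5)*(k^2 - 2*k - 8) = (k - 5)*(k + 2)*(k - 4)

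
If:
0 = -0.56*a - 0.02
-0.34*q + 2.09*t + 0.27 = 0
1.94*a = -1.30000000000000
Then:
No Solution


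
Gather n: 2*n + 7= 2*n + 7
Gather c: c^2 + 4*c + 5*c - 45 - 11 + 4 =c^2 + 9*c - 52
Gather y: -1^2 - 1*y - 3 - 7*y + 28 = 24 - 8*y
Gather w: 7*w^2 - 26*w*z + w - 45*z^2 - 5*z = 7*w^2 + w*(1 - 26*z) - 45*z^2 - 5*z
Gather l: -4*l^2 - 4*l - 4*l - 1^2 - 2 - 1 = -4*l^2 - 8*l - 4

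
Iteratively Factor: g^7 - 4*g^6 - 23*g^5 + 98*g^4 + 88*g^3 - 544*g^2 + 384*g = (g - 2)*(g^6 - 2*g^5 - 27*g^4 + 44*g^3 + 176*g^2 - 192*g) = (g - 2)*(g + 3)*(g^5 - 5*g^4 - 12*g^3 + 80*g^2 - 64*g) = g*(g - 2)*(g + 3)*(g^4 - 5*g^3 - 12*g^2 + 80*g - 64) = g*(g - 4)*(g - 2)*(g + 3)*(g^3 - g^2 - 16*g + 16) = g*(g - 4)^2*(g - 2)*(g + 3)*(g^2 + 3*g - 4) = g*(g - 4)^2*(g - 2)*(g - 1)*(g + 3)*(g + 4)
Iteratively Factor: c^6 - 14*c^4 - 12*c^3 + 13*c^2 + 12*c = (c - 4)*(c^5 + 4*c^4 + 2*c^3 - 4*c^2 - 3*c) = (c - 4)*(c + 1)*(c^4 + 3*c^3 - c^2 - 3*c) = (c - 4)*(c + 1)*(c + 3)*(c^3 - c) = (c - 4)*(c - 1)*(c + 1)*(c + 3)*(c^2 + c) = (c - 4)*(c - 1)*(c + 1)^2*(c + 3)*(c)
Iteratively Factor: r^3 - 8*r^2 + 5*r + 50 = (r - 5)*(r^2 - 3*r - 10) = (r - 5)^2*(r + 2)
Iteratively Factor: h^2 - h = (h)*(h - 1)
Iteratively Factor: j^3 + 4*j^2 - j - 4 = (j + 4)*(j^2 - 1) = (j + 1)*(j + 4)*(j - 1)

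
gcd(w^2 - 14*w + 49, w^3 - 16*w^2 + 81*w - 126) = w - 7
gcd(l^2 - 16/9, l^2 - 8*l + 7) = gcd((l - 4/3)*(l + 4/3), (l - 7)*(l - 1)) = 1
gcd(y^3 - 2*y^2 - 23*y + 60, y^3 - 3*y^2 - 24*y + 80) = y^2 + y - 20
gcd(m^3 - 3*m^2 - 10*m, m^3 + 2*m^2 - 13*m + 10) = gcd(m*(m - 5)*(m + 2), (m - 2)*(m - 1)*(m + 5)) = 1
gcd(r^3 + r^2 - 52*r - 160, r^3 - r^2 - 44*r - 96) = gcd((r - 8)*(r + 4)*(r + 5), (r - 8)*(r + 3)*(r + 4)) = r^2 - 4*r - 32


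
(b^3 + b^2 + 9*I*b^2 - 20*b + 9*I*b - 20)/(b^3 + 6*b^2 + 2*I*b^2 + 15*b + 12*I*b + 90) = (b^2 + b*(1 + 4*I) + 4*I)/(b^2 + 3*b*(2 - I) - 18*I)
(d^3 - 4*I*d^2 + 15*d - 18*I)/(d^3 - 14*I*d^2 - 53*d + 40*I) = (d^2 - 3*I*d + 18)/(d^2 - 13*I*d - 40)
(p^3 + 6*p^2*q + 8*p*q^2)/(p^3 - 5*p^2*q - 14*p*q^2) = (p + 4*q)/(p - 7*q)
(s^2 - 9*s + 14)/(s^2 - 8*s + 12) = (s - 7)/(s - 6)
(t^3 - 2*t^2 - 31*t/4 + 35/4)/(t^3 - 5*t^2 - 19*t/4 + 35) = (t - 1)/(t - 4)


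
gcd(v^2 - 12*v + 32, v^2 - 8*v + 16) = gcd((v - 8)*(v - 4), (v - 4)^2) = v - 4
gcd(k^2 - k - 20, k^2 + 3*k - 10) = 1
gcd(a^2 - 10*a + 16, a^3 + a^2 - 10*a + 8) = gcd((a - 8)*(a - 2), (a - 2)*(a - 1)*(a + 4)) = a - 2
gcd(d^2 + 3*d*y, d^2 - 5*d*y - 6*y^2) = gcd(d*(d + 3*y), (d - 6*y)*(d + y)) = 1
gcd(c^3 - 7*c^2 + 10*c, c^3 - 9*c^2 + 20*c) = c^2 - 5*c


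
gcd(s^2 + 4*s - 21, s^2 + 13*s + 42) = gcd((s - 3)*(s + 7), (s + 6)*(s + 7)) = s + 7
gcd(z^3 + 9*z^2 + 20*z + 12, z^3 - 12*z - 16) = z + 2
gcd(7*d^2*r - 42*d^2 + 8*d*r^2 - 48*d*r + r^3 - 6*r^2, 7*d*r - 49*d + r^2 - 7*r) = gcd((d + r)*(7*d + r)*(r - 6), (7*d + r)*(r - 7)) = 7*d + r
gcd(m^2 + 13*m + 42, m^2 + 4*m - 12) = m + 6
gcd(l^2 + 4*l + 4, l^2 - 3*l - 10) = l + 2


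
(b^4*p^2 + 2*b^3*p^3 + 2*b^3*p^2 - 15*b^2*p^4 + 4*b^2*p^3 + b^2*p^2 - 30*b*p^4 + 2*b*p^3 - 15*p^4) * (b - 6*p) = b^5*p^2 - 4*b^4*p^3 + 2*b^4*p^2 - 27*b^3*p^4 - 8*b^3*p^3 + b^3*p^2 + 90*b^2*p^5 - 54*b^2*p^4 - 4*b^2*p^3 + 180*b*p^5 - 27*b*p^4 + 90*p^5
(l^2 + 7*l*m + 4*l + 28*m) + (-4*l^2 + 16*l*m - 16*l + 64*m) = -3*l^2 + 23*l*m - 12*l + 92*m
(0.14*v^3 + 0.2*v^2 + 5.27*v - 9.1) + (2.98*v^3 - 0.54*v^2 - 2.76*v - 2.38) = 3.12*v^3 - 0.34*v^2 + 2.51*v - 11.48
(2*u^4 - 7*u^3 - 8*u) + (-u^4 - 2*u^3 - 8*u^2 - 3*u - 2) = u^4 - 9*u^3 - 8*u^2 - 11*u - 2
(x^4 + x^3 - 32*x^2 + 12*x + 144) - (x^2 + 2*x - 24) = x^4 + x^3 - 33*x^2 + 10*x + 168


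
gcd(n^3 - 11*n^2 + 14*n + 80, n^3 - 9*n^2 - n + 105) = n - 5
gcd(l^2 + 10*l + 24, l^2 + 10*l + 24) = l^2 + 10*l + 24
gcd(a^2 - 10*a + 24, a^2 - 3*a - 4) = a - 4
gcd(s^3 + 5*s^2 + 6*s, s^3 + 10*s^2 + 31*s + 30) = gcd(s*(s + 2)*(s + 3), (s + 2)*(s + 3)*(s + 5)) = s^2 + 5*s + 6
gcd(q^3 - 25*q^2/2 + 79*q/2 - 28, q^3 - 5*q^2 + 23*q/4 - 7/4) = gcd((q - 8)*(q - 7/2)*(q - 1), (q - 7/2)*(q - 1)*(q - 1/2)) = q^2 - 9*q/2 + 7/2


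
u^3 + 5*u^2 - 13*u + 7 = (u - 1)^2*(u + 7)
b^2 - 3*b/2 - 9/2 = (b - 3)*(b + 3/2)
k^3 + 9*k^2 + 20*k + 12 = (k + 1)*(k + 2)*(k + 6)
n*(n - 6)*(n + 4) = n^3 - 2*n^2 - 24*n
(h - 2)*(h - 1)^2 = h^3 - 4*h^2 + 5*h - 2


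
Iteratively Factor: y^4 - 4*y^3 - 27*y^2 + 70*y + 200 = (y + 2)*(y^3 - 6*y^2 - 15*y + 100) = (y - 5)*(y + 2)*(y^2 - y - 20) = (y - 5)^2*(y + 2)*(y + 4)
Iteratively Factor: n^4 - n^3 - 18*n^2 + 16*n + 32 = (n - 2)*(n^3 + n^2 - 16*n - 16) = (n - 4)*(n - 2)*(n^2 + 5*n + 4) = (n - 4)*(n - 2)*(n + 4)*(n + 1)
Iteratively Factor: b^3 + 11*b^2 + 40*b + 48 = (b + 4)*(b^2 + 7*b + 12) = (b + 4)^2*(b + 3)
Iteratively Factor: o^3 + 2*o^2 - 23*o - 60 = (o + 4)*(o^2 - 2*o - 15) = (o - 5)*(o + 4)*(o + 3)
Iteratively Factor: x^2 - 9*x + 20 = (x - 4)*(x - 5)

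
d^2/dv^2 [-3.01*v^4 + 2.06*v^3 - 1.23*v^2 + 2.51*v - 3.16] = -36.12*v^2 + 12.36*v - 2.46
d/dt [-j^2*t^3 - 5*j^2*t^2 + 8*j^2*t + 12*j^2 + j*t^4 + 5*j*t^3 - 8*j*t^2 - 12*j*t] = j*(-3*j*t^2 - 10*j*t + 8*j + 4*t^3 + 15*t^2 - 16*t - 12)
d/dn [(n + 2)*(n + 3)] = 2*n + 5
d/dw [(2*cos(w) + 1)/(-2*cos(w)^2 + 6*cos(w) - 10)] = (-2*cos(w) - cos(2*w) + 12)*sin(w)/(2*(sin(w)^2 + 3*cos(w) - 6)^2)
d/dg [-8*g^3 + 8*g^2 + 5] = 8*g*(2 - 3*g)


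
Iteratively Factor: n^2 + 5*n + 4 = (n + 4)*(n + 1)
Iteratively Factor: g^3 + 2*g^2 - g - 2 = (g - 1)*(g^2 + 3*g + 2) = (g - 1)*(g + 2)*(g + 1)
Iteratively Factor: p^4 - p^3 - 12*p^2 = (p + 3)*(p^3 - 4*p^2) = (p - 4)*(p + 3)*(p^2) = p*(p - 4)*(p + 3)*(p)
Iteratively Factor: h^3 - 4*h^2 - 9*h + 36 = (h - 4)*(h^2 - 9) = (h - 4)*(h - 3)*(h + 3)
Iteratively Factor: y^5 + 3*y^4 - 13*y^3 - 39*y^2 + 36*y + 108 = (y + 2)*(y^4 + y^3 - 15*y^2 - 9*y + 54) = (y + 2)*(y + 3)*(y^3 - 2*y^2 - 9*y + 18) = (y - 3)*(y + 2)*(y + 3)*(y^2 + y - 6) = (y - 3)*(y - 2)*(y + 2)*(y + 3)*(y + 3)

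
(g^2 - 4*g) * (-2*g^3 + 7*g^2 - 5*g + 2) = -2*g^5 + 15*g^4 - 33*g^3 + 22*g^2 - 8*g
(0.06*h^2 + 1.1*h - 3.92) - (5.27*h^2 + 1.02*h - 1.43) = -5.21*h^2 + 0.0800000000000001*h - 2.49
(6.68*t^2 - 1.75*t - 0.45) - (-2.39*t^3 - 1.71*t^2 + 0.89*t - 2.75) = 2.39*t^3 + 8.39*t^2 - 2.64*t + 2.3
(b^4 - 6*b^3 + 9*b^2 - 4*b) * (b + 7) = b^5 + b^4 - 33*b^3 + 59*b^2 - 28*b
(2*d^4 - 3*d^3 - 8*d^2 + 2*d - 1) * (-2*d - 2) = -4*d^5 + 2*d^4 + 22*d^3 + 12*d^2 - 2*d + 2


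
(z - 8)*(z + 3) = z^2 - 5*z - 24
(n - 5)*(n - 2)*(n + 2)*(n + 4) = n^4 - n^3 - 24*n^2 + 4*n + 80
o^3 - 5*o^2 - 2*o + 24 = (o - 4)*(o - 3)*(o + 2)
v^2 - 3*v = v*(v - 3)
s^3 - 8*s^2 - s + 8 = (s - 8)*(s - 1)*(s + 1)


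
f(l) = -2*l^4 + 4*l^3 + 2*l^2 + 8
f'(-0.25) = -0.12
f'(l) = -8*l^3 + 12*l^2 + 4*l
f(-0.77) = 6.66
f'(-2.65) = 222.55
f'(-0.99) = 15.56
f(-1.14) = 1.30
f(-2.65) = -151.02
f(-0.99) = 4.16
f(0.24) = 8.16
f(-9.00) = -15868.00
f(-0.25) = 8.05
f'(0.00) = 0.00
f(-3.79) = -593.69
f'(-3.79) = 592.73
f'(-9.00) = 6768.00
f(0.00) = 8.00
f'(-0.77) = 7.69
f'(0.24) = 1.54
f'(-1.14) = 22.89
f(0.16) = 8.07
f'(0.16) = 0.91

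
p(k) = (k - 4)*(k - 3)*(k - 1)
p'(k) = (k - 4)*(k - 3) + (k - 4)*(k - 1) + (k - 3)*(k - 1)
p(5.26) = 12.13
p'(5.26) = 17.84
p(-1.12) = -44.72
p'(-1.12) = 40.68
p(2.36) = 1.43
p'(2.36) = -2.05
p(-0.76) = -31.50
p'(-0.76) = 32.89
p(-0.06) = -13.17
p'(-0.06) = 19.97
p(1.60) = 2.02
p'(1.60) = 1.08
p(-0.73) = -30.52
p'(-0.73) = 32.28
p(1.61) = 2.03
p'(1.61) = 1.02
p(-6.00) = -630.00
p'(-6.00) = 223.00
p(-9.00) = -1560.00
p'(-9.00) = 406.00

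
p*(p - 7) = p^2 - 7*p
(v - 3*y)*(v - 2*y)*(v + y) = v^3 - 4*v^2*y + v*y^2 + 6*y^3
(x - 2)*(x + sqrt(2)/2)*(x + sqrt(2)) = x^3 - 2*x^2 + 3*sqrt(2)*x^2/2 - 3*sqrt(2)*x + x - 2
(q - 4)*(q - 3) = q^2 - 7*q + 12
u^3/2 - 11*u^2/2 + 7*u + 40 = (u/2 + 1)*(u - 8)*(u - 5)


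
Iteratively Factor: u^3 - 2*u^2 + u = (u - 1)*(u^2 - u) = u*(u - 1)*(u - 1)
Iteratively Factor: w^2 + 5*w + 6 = (w + 3)*(w + 2)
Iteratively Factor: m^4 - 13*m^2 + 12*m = (m)*(m^3 - 13*m + 12) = m*(m + 4)*(m^2 - 4*m + 3) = m*(m - 1)*(m + 4)*(m - 3)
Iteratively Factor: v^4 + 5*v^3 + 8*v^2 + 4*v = (v)*(v^3 + 5*v^2 + 8*v + 4) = v*(v + 2)*(v^2 + 3*v + 2) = v*(v + 1)*(v + 2)*(v + 2)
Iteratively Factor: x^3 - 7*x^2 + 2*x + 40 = (x - 4)*(x^2 - 3*x - 10) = (x - 4)*(x + 2)*(x - 5)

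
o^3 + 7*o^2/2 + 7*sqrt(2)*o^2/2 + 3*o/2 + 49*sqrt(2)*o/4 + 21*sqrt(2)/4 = (o + 1/2)*(o + 3)*(o + 7*sqrt(2)/2)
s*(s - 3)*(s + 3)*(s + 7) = s^4 + 7*s^3 - 9*s^2 - 63*s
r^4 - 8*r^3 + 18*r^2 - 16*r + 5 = (r - 5)*(r - 1)^3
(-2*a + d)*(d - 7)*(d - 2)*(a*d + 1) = -2*a^2*d^3 + 18*a^2*d^2 - 28*a^2*d + a*d^4 - 9*a*d^3 + 12*a*d^2 + 18*a*d - 28*a + d^3 - 9*d^2 + 14*d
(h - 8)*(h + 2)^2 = h^3 - 4*h^2 - 28*h - 32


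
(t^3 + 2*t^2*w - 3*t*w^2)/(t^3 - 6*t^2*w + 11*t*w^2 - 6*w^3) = t*(t + 3*w)/(t^2 - 5*t*w + 6*w^2)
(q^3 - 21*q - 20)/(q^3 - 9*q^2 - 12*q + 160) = (q + 1)/(q - 8)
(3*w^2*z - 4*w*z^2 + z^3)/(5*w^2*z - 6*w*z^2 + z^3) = (-3*w + z)/(-5*w + z)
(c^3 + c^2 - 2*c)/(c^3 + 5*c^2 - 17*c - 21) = c*(c^2 + c - 2)/(c^3 + 5*c^2 - 17*c - 21)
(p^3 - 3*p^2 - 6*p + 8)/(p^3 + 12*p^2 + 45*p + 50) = (p^2 - 5*p + 4)/(p^2 + 10*p + 25)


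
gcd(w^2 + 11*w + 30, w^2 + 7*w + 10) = w + 5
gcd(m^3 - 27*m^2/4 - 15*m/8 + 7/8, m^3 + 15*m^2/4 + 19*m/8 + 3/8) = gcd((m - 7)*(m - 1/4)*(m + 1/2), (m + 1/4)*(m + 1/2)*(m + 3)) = m + 1/2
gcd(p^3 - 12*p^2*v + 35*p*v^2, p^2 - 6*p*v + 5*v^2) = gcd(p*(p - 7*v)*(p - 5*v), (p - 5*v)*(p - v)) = p - 5*v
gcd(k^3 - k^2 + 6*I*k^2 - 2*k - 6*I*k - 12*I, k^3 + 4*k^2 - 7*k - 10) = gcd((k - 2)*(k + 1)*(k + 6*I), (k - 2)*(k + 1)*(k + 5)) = k^2 - k - 2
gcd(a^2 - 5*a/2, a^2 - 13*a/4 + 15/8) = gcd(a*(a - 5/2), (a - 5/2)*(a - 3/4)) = a - 5/2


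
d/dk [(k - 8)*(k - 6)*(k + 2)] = 3*k^2 - 24*k + 20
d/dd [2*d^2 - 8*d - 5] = 4*d - 8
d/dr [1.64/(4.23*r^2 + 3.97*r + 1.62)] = (-13.8744*r - 6.5108)/(4.23*r^2 + 3.97*r + 1.62)^2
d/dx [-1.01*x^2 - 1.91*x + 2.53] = -2.02*x - 1.91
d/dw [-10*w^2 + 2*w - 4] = 2 - 20*w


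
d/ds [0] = 0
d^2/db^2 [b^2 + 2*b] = 2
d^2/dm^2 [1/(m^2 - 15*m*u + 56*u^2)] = 2*(-m^2 + 15*m*u - 56*u^2 + (2*m - 15*u)^2)/(m^2 - 15*m*u + 56*u^2)^3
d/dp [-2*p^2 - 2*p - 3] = -4*p - 2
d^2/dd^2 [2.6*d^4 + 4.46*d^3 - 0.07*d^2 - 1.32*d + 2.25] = 31.2*d^2 + 26.76*d - 0.14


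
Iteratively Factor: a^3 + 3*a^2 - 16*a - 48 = (a + 3)*(a^2 - 16) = (a + 3)*(a + 4)*(a - 4)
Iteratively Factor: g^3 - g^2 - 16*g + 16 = (g - 4)*(g^2 + 3*g - 4) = (g - 4)*(g + 4)*(g - 1)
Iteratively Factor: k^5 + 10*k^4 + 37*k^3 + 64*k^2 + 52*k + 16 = (k + 2)*(k^4 + 8*k^3 + 21*k^2 + 22*k + 8) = (k + 2)*(k + 4)*(k^3 + 4*k^2 + 5*k + 2) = (k + 1)*(k + 2)*(k + 4)*(k^2 + 3*k + 2) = (k + 1)^2*(k + 2)*(k + 4)*(k + 2)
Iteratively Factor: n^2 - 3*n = (n)*(n - 3)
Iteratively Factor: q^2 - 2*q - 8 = (q + 2)*(q - 4)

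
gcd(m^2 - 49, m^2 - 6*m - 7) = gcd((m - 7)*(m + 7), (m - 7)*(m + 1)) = m - 7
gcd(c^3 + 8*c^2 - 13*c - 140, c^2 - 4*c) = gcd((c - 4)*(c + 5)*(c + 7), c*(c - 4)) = c - 4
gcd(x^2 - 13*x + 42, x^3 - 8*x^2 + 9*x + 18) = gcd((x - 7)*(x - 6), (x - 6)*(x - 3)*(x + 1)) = x - 6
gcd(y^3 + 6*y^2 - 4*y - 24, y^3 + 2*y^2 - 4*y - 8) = y^2 - 4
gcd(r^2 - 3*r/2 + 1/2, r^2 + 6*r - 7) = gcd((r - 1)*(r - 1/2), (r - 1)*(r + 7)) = r - 1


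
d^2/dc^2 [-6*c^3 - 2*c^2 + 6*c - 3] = -36*c - 4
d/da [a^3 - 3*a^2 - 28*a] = 3*a^2 - 6*a - 28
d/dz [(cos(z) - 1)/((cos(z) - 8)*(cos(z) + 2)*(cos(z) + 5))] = 2*(cos(z)^3 - 2*cos(z)^2 + cos(z) + 63)*sin(z)/((cos(z) - 8)^2*(cos(z) + 2)^2*(cos(z) + 5)^2)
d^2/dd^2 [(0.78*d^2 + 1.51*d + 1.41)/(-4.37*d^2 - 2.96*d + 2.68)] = (-37.493726*d^3 - 216.370062*d^2 - 215.538888*d - 92.896024)/(83.453453*d^6 + 169.580472*d^5 - 38.6745*d^4 - 182.06368*d^3 + 23.718*d^2 + 63.779712*d - 19.248832)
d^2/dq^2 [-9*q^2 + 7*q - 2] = -18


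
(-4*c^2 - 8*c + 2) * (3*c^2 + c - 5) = -12*c^4 - 28*c^3 + 18*c^2 + 42*c - 10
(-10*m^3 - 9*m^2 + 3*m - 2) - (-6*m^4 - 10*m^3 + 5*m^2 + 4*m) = 6*m^4 - 14*m^2 - m - 2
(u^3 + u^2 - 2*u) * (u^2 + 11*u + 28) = u^5 + 12*u^4 + 37*u^3 + 6*u^2 - 56*u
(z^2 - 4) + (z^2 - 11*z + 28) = 2*z^2 - 11*z + 24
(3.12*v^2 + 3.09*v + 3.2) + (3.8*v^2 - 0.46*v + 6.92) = 6.92*v^2 + 2.63*v + 10.12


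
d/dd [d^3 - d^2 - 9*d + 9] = 3*d^2 - 2*d - 9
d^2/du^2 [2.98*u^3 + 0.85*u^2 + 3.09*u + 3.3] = 17.88*u + 1.7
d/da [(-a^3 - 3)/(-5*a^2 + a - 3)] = (3*a^2*(5*a^2 - a + 3) - (10*a - 1)*(a^3 + 3))/(5*a^2 - a + 3)^2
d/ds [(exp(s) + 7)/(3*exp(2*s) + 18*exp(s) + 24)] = (-2*(exp(s) + 3)*(exp(s) + 7) + exp(2*s) + 6*exp(s) + 8)*exp(s)/(3*(exp(2*s) + 6*exp(s) + 8)^2)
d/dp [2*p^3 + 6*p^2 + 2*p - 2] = 6*p^2 + 12*p + 2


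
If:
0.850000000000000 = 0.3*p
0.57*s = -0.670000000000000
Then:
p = 2.83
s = -1.18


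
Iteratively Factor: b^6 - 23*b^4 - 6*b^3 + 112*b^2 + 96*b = (b + 4)*(b^5 - 4*b^4 - 7*b^3 + 22*b^2 + 24*b) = (b - 4)*(b + 4)*(b^4 - 7*b^2 - 6*b) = (b - 4)*(b - 3)*(b + 4)*(b^3 + 3*b^2 + 2*b) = (b - 4)*(b - 3)*(b + 1)*(b + 4)*(b^2 + 2*b) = (b - 4)*(b - 3)*(b + 1)*(b + 2)*(b + 4)*(b)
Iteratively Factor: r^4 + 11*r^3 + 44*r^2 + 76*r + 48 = (r + 4)*(r^3 + 7*r^2 + 16*r + 12) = (r + 3)*(r + 4)*(r^2 + 4*r + 4) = (r + 2)*(r + 3)*(r + 4)*(r + 2)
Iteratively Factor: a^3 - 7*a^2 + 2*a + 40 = (a - 5)*(a^2 - 2*a - 8) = (a - 5)*(a - 4)*(a + 2)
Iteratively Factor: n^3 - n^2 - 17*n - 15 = (n + 3)*(n^2 - 4*n - 5) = (n + 1)*(n + 3)*(n - 5)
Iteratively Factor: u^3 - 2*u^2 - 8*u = (u - 4)*(u^2 + 2*u) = u*(u - 4)*(u + 2)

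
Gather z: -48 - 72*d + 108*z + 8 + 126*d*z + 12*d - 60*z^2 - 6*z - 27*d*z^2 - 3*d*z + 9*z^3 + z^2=-60*d + 9*z^3 + z^2*(-27*d - 59) + z*(123*d + 102) - 40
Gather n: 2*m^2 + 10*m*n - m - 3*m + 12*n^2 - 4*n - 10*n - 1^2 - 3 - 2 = 2*m^2 - 4*m + 12*n^2 + n*(10*m - 14) - 6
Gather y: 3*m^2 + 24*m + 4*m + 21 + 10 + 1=3*m^2 + 28*m + 32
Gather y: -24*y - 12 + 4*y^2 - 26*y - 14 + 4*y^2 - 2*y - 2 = 8*y^2 - 52*y - 28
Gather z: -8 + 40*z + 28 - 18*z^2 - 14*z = -18*z^2 + 26*z + 20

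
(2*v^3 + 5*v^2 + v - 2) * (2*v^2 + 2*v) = 4*v^5 + 14*v^4 + 12*v^3 - 2*v^2 - 4*v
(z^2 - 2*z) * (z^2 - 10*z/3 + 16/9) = z^4 - 16*z^3/3 + 76*z^2/9 - 32*z/9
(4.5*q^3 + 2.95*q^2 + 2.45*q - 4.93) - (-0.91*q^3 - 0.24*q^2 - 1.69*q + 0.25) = 5.41*q^3 + 3.19*q^2 + 4.14*q - 5.18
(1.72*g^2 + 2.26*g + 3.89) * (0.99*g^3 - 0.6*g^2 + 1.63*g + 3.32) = 1.7028*g^5 + 1.2054*g^4 + 5.2987*g^3 + 7.0602*g^2 + 13.8439*g + 12.9148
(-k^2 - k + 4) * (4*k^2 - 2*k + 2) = -4*k^4 - 2*k^3 + 16*k^2 - 10*k + 8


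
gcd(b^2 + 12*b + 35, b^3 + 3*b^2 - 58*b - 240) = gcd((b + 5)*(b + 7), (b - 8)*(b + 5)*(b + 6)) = b + 5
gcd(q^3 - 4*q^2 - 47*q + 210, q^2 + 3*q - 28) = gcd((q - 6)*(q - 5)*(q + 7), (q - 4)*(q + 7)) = q + 7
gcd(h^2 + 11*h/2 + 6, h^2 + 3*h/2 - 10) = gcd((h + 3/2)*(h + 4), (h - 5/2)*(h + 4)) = h + 4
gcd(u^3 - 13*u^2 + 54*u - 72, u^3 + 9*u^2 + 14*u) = 1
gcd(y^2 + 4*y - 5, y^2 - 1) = y - 1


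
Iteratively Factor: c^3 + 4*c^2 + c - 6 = (c - 1)*(c^2 + 5*c + 6) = (c - 1)*(c + 3)*(c + 2)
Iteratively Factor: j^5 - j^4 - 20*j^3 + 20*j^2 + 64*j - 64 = (j - 1)*(j^4 - 20*j^2 + 64) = (j - 4)*(j - 1)*(j^3 + 4*j^2 - 4*j - 16) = (j - 4)*(j - 1)*(j + 4)*(j^2 - 4) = (j - 4)*(j - 2)*(j - 1)*(j + 4)*(j + 2)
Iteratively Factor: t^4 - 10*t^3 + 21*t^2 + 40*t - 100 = (t - 2)*(t^3 - 8*t^2 + 5*t + 50) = (t - 5)*(t - 2)*(t^2 - 3*t - 10) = (t - 5)*(t - 2)*(t + 2)*(t - 5)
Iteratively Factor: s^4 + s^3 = (s)*(s^3 + s^2) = s^2*(s^2 + s) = s^2*(s + 1)*(s)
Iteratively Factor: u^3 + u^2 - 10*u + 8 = (u + 4)*(u^2 - 3*u + 2) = (u - 1)*(u + 4)*(u - 2)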